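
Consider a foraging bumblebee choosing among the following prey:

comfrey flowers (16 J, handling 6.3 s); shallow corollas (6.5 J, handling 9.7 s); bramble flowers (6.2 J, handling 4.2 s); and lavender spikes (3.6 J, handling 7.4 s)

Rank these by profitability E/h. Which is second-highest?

In descending order of E/h:
comfrey flowers: 16/6.3 = 2.54 J/s
bramble flowers: 6.2/4.2 = 1.48 J/s
shallow corollas: 6.5/9.7 = 0.67 J/s
lavender spikes: 3.6/7.4 = 0.486 J/s

bramble flowers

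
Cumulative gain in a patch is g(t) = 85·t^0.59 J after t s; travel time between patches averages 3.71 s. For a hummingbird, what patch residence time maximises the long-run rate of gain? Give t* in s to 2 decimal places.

Optimal t* satisfies g'(t*) = g(t*)/(T + t*).
g'(t) = 0.59·85·t^-0.41. Setting 0.59·85·t^-0.41 = 85·t^0.59/(3.71+t) gives 0.59(3.71+t) = t, so 0.41·t = 0.59×3.71.
t* = 0.59×3.71/0.41 = 5.339 s.

5.34 s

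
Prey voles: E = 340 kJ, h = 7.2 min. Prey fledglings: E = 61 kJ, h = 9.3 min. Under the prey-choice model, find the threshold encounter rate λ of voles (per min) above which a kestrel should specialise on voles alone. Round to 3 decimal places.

0.022 per min

Drop fledglings once their profitability E₂/h₂ falls below the rate achievable on voles alone: E₂/h₂ = λE₁/(1 + λh₁).
Solve for λ: λE₁h₂ = E₂(1 + λh₁) → λ(E₁h₂ − E₂h₁) = E₂ → λ = E₂/(E₁h₂ − E₂h₁).
λ = 61/(340×9.3 − 61×7.2) = 61/2723 = 0.0224 per min.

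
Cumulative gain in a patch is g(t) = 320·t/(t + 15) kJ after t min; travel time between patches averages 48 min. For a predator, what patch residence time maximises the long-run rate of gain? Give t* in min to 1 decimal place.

26.8 min

Optimal t* satisfies g'(t*) = g(t*)/(T + t*).
g'(t) = 320·15/(t + 15)². Setting 320·15/(t+15)² = 320t/[(t+15)(48+t)] gives 15(48+t) = t(t+15), so t² = 15×48 = 720.
t* = √720 = 26.83 min.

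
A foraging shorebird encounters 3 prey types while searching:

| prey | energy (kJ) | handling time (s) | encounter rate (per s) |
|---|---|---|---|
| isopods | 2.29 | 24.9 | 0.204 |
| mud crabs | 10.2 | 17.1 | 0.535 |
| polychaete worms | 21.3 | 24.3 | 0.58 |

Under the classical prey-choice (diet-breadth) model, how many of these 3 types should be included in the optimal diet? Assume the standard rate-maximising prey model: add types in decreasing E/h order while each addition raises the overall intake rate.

1

Rank by E/h (kJ/s): polychaete worms 0.877, mud crabs 0.596, isopods 0.092. Include each in turn until the next type's E/h falls below the running intake rate.
Rate on top 1: 0.8185. mud crabs: 0.596 < 0.8185 → exclude; stop.
Optimal diet: polychaete worms — 1 of 3 types.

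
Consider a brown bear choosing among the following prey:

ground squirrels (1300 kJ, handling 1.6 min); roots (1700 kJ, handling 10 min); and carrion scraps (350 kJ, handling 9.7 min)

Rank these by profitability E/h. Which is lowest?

carrion scraps

Profitability E/h (kJ/min): ground squirrels = 1300/1.6 = 812, roots = 1700/10 = 170, carrion scraps = 350/9.7 = 36.1.
Ranked: ground squirrels > roots > carrion scraps.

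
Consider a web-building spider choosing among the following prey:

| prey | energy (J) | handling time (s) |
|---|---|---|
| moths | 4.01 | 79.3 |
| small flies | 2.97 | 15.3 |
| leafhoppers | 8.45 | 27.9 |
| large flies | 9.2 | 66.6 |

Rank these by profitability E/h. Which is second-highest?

Profitability E/h (J/s): moths = 4.01/79.3 = 0.0506, small flies = 2.97/15.3 = 0.194, leafhoppers = 8.45/27.9 = 0.303, large flies = 9.2/66.6 = 0.138.
Ranked: leafhoppers > small flies > large flies > moths.

small flies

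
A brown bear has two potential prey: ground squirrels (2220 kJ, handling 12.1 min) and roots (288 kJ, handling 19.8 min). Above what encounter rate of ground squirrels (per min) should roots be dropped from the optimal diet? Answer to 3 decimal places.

At the threshold, the rate on ground squirrels alone equals the profitability of roots: λ·2220/(1 + λ·12.1) = 288/19.8 = 14.55.
Rearranging, λ(2220 − 14.55×12.1) = 14.55, so λ = 14.55/2044 = 0.007116 per min.

0.007 per min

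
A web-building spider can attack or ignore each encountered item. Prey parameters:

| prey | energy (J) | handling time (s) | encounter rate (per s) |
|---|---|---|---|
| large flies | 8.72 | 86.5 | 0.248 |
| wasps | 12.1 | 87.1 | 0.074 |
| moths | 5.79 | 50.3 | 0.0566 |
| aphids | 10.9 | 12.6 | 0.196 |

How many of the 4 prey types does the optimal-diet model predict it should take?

E/h in descending order: aphids 0.865, wasps 0.139, moths 0.115, large flies 0.101 J/s. The optimal diet is the largest prefix of this list for which every included type satisfies E_i/h_i > R on the types above it.
Rate on top 1: 0.6157. wasps: 0.139 < 0.6157 → exclude; stop.
Optimal diet: aphids — 1 of 4 types.

1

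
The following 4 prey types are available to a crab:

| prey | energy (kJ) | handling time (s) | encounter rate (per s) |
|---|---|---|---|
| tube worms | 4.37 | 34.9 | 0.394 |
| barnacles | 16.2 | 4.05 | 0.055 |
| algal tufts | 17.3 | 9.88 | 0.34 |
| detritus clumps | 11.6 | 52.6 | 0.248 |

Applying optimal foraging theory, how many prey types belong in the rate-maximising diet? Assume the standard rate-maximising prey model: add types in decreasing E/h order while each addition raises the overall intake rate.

Rank by E/h (kJ/s): barnacles 4, algal tufts 1.75, detritus clumps 0.221, tube worms 0.125. Include each in turn until the next type's E/h falls below the running intake rate.
Rate on top 1: 0.7287. algal tufts: 1.75 > 0.7287 → include.
Rate on top 2: 1.478. detritus clumps: 0.221 < 1.478 → exclude; stop.
Optimal diet: barnacles, algal tufts — 2 of 4 types.

2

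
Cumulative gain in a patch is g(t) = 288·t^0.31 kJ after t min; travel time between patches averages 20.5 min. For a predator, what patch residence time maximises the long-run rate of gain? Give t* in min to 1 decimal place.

Optimal t* satisfies g'(t*) = g(t*)/(T + t*).
g'(t) = 0.31·288·t^-0.69. Setting 0.31·288·t^-0.69 = 288·t^0.31/(20.5+t) gives 0.31(20.5+t) = t, so 0.69·t = 0.31×20.5.
t* = 0.31×20.5/0.69 = 9.21 min.

9.2 min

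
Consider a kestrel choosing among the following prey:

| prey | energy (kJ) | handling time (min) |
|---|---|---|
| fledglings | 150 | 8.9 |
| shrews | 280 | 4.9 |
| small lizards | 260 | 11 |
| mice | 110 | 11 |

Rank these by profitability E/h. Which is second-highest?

small lizards

Profitability E/h (kJ/min): fledglings = 150/8.9 = 16.9, shrews = 280/4.9 = 57.1, small lizards = 260/11 = 23.6, mice = 110/11 = 10.
Ranked: shrews > small lizards > fledglings > mice.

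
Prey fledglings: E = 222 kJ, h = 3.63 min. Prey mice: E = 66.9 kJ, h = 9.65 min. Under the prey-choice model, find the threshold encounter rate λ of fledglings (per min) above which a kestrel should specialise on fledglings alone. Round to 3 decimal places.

The zero-one rule: include mice iff E₂/h₂ > λE₁/(1+λh₁). Equality gives the switch point.
λE₁h₂ = E₂ + λE₂h₁ ⇒ λ = E₂/(E₁h₂ − E₂h₁) = 66.9/(2142 − 242.8) = 0.03522 per min.

0.035 per min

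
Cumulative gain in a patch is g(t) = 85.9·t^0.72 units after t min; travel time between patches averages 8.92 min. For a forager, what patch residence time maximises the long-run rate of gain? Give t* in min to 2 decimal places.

Optimal t* satisfies g'(t*) = g(t*)/(T + t*).
g'(t) = 0.72·85.9·t^-0.28. Setting 0.72·85.9·t^-0.28 = 85.9·t^0.72/(8.92+t) gives 0.72(8.92+t) = t, so 0.28·t = 0.72×8.92.
t* = 0.72×8.92/0.28 = 22.94 min.

22.94 min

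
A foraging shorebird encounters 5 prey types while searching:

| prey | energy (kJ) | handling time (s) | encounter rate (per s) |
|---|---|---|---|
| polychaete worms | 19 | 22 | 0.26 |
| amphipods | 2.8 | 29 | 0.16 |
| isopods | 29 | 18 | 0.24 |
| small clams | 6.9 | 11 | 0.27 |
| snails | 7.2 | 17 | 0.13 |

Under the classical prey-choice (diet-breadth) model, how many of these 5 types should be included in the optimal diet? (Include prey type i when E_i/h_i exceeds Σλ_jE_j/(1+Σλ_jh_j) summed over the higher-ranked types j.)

1

Rank by E/h (kJ/s): isopods 1.61, polychaete worms 0.864, small clams 0.627, snails 0.424, amphipods 0.0966. Include each in turn until the next type's E/h falls below the running intake rate.
Rate on top 1: 1.308. polychaete worms: 0.864 < 1.308 → exclude; stop.
Optimal diet: isopods — 1 of 5 types.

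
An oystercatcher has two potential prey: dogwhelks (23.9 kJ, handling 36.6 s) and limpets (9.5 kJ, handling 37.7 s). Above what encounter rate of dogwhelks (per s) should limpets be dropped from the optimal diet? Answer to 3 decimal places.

At the threshold, the rate on dogwhelks alone equals the profitability of limpets: λ·23.9/(1 + λ·36.6) = 9.5/37.7 = 0.252.
Rearranging, λ(23.9 − 0.252×36.6) = 0.252, so λ = 0.252/14.68 = 0.01717 per s.

0.017 per s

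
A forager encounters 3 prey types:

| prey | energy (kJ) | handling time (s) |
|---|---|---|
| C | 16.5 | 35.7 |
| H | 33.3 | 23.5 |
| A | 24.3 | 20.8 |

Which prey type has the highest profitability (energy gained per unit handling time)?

H

Profitability E/h (kJ/s): C = 16.5/35.7 = 0.462, H = 33.3/23.5 = 1.42, A = 24.3/20.8 = 1.17.
Ranked: H > A > C.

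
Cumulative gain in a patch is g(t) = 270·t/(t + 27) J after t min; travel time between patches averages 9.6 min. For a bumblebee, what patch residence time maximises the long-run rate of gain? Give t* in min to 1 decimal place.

16.1 min

Maximise g(t)/(T+t): set derivative to zero → g'(t)(T+t) = g(t).
g'(t) = 270·27/(t + 27)². Setting 270·27/(t+27)² = 270t/[(t+27)(9.6+t)] gives 27(9.6+t) = t(t+27), so t² = 27×9.6 = 259.2.
t* = √259.2 = 16.1 min.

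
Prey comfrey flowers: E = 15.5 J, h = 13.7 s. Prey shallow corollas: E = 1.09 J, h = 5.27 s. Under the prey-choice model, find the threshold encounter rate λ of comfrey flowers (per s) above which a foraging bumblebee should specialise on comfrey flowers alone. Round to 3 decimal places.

The zero-one rule: include shallow corollas iff E₂/h₂ > λE₁/(1+λh₁). Equality gives the switch point.
λE₁h₂ = E₂ + λE₂h₁ ⇒ λ = E₂/(E₁h₂ − E₂h₁) = 1.09/(81.68 − 14.93) = 0.01633 per s.

0.016 per s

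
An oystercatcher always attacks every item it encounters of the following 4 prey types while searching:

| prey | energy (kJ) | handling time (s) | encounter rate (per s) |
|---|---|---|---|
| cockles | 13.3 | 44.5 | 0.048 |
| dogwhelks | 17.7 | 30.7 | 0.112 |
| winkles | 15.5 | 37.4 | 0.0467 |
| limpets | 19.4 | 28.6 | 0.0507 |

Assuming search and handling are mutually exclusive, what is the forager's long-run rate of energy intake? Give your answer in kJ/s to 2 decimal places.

0.44 kJ/s

R = Σλ_iE_i / (1 + Σλ_ih_i)
Numerator: 0.048×13.3 + 0.112×17.7 + 0.0467×15.5 + 0.0507×19.4 = 4.328
Denominator: 1 + 0.048×44.5 + 0.112×30.7 + 0.0467×37.4 + 0.0507×28.6 = 9.771
R = 4.328/9.771 = 0.443 kJ/s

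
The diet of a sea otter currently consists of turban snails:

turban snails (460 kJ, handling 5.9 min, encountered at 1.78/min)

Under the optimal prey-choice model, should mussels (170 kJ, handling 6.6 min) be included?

Current rate: (1.78×460)/(1 + 1.78×5.9) = 71.19 kJ/min.
Profitability of mussels: 170/6.6 = 25.76 kJ/min.
25.76 < 71.19, so adding mussels would lower the average — exclude it.

No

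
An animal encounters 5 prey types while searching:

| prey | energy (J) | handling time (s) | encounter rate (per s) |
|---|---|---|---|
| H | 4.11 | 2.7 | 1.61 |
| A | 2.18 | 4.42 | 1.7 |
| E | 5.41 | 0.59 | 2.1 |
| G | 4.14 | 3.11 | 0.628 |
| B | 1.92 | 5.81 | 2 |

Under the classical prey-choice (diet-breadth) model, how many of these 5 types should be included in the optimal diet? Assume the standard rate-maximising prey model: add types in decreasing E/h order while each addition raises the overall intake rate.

1

Profitabilities (E/h, J/s): E 9.17, H 1.52, G 1.33, A 0.493, B 0.33. Add prey in this order while the next type's profitability exceeds the intake rate on those already taken.
Rate on top 1: 5.074. H: 1.52 < 5.074 → exclude; stop.
Optimal diet: E — 1 of 5 types.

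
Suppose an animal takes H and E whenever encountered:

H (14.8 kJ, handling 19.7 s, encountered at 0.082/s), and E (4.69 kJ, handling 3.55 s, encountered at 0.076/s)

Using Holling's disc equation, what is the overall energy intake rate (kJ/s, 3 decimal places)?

0.544 kJ/s

R = Σλ_iE_i / (1 + Σλ_ih_i)
Numerator: 0.082×14.8 + 0.076×4.69 = 1.57
Denominator: 1 + 0.082×19.7 + 0.076×3.55 = 2.885
R = 1.57/2.885 = 0.5442 kJ/s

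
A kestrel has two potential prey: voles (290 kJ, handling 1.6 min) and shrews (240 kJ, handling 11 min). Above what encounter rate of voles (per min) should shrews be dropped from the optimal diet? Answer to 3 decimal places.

Drop shrews once their profitability E₂/h₂ falls below the rate achievable on voles alone: E₂/h₂ = λE₁/(1 + λh₁).
Solve for λ: λE₁h₂ = E₂(1 + λh₁) → λ(E₁h₂ − E₂h₁) = E₂ → λ = E₂/(E₁h₂ − E₂h₁).
λ = 240/(290×11 − 240×1.6) = 240/2806 = 0.08553 per min.

0.086 per min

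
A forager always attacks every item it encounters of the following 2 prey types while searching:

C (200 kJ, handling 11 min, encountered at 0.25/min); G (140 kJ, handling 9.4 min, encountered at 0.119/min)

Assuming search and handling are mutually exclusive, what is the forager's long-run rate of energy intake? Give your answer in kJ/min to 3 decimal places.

R = (0.25×200 + 0.119×140) / (1 + 0.25×11 + 0.119×9.4) = 66.66/4.869 = 13.69 kJ/min.

13.692 kJ/min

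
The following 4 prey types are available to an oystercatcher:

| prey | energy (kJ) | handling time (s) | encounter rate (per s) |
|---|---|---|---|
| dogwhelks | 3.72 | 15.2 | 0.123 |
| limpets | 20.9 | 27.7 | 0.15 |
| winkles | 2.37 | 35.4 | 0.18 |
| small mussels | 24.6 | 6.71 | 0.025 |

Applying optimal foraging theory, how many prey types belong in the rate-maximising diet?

2

Rank by E/h (kJ/s): small mussels 3.67, limpets 0.755, dogwhelks 0.245, winkles 0.0669. Include each in turn until the next type's E/h falls below the running intake rate.
Rate on top 1: 0.5267. limpets: 0.755 > 0.5267 → include.
Rate on top 2: 0.7045. dogwhelks: 0.245 < 0.7045 → exclude; stop.
Optimal diet: small mussels, limpets — 2 of 4 types.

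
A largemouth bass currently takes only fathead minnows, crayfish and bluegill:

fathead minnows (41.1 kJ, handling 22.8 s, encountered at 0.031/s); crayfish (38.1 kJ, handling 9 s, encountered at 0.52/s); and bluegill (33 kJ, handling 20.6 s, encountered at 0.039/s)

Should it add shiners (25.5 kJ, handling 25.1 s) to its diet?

No

On fathead minnows, crayfish and bluegill alone, R = ΣλE/(1+Σλh) = 22.37/7.19 = 3.112 kJ/s.
shiners: E/h = 25.5/25.1 = 1.016 kJ/s.
Since 1.016 < R, time spent handling shiners is better spent searching.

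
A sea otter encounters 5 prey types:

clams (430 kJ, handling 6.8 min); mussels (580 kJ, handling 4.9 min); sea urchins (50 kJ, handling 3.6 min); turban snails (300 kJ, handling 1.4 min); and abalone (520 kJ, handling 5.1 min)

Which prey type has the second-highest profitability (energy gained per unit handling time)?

mussels

In descending order of E/h:
turban snails: 300/1.4 = 214 kJ/min
mussels: 580/4.9 = 118 kJ/min
abalone: 520/5.1 = 102 kJ/min
clams: 430/6.8 = 63.2 kJ/min
sea urchins: 50/3.6 = 13.9 kJ/min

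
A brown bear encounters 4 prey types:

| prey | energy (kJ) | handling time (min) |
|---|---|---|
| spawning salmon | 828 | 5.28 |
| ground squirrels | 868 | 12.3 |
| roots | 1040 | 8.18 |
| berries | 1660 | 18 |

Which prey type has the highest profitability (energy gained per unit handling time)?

In descending order of E/h:
spawning salmon: 828/5.28 = 157 kJ/min
roots: 1040/8.18 = 127 kJ/min
berries: 1660/18 = 92.2 kJ/min
ground squirrels: 868/12.3 = 70.6 kJ/min

spawning salmon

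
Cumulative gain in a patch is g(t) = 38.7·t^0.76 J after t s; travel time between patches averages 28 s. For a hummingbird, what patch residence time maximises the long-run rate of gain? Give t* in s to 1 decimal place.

Maximise g(t)/(T+t): set derivative to zero → g'(t)(T+t) = g(t).
g'(t) = 0.76·38.7·t^-0.24. Setting 0.76·38.7·t^-0.24 = 38.7·t^0.76/(28+t) gives 0.76(28+t) = t, so 0.24·t = 0.76×28.
t* = 0.76×28/0.24 = 88.67 s.

88.7 s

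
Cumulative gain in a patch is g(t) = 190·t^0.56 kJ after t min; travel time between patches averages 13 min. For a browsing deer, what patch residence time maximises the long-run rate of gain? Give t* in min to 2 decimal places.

16.55 min

Optimal t* satisfies g'(t*) = g(t*)/(T + t*).
g'(t) = 0.56·190·t^-0.44. Setting 0.56·190·t^-0.44 = 190·t^0.56/(13+t) gives 0.56(13+t) = t, so 0.44·t = 0.56×13.
t* = 0.56×13/0.44 = 16.55 min.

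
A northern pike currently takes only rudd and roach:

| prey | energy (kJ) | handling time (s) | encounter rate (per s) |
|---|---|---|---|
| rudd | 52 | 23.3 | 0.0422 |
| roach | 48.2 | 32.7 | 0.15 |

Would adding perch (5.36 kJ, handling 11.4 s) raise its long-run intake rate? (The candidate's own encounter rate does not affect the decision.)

No

Current rate: (0.0422×52 + 0.15×48.2)/(1 + 0.0422×23.3 + 0.15×32.7) = 1.368 kJ/s.
Profitability of perch: 5.36/11.4 = 0.4702 kJ/s.
Since 0.4702 < R, time spent handling perch is better spent searching.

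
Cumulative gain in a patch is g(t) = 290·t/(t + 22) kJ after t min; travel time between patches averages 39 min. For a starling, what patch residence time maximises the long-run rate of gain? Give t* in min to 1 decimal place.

By the marginal value theorem, leave when the instantaneous gain rate g'(t) equals the habitat-wide average g(t)/(T + t).
g'(t) = 290·22/(t + 22)². Setting 290·22/(t+22)² = 290t/[(t+22)(39+t)] gives 22(39+t) = t(t+22), so t² = 22×39 = 858.
t* = √858 = 29.29 min.

29.3 min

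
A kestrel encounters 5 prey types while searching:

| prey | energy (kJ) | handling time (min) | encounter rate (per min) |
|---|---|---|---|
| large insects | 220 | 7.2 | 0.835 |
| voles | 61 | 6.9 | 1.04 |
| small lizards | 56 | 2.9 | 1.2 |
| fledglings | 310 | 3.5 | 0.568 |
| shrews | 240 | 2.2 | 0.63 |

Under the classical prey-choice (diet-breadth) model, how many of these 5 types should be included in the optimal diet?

2

Profitabilities (E/h, kJ/min): shrews 109, fledglings 88.6, large insects 30.6, small lizards 19.3, voles 8.84. Add prey in this order while the next type's profitability exceeds the intake rate on those already taken.
Rate on top 1: 63.37. fledglings: 88.6 > 63.37 → include.
Rate on top 2: 74.82. large insects: 30.6 < 74.82 → exclude; stop.
Optimal diet: shrews, fledglings — 2 of 5 types.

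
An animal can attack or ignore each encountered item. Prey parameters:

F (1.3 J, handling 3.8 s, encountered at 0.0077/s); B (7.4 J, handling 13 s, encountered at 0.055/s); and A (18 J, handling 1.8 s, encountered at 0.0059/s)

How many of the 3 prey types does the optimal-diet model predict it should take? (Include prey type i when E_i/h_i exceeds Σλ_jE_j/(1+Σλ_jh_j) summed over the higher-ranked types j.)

E/h in descending order: A 10, B 0.569, F 0.342 J/s. The optimal diet is the largest prefix of this list for which every included type satisfies E_i/h_i > R on the types above it.
Rate on top 1: 0.1051. B: 0.569 > 0.1051 → include.
Rate on top 2: 0.2974. F: 0.342 > 0.2974 → include.
Optimal diet: A, B, F — 3 of 3 types.

3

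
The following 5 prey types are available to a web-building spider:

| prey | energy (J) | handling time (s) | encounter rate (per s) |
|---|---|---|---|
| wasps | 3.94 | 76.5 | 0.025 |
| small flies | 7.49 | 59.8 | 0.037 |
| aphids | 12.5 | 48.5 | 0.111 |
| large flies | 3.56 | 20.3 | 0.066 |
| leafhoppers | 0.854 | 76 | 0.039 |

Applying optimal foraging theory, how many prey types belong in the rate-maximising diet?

Rank by E/h (J/s): aphids 0.258, large flies 0.175, small flies 0.125, wasps 0.0515, leafhoppers 0.0112. Include each in turn until the next type's E/h falls below the running intake rate.
Rate on top 1: 0.2174. large flies: 0.175 < 0.2174 → exclude; stop.
Optimal diet: aphids — 1 of 5 types.

1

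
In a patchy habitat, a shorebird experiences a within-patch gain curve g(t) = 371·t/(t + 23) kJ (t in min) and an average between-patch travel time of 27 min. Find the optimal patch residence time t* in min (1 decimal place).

24.9 min

Optimal t* satisfies g'(t*) = g(t*)/(T + t*).
g'(t) = 371·23/(t + 23)². Setting 371·23/(t+23)² = 371t/[(t+23)(27+t)] gives 23(27+t) = t(t+23), so t² = 23×27 = 621.
t* = √621 = 24.92 min.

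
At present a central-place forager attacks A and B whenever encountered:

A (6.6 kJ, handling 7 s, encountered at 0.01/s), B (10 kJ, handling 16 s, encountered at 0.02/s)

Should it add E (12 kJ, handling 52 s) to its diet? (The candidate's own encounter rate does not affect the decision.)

Yes

Intake rate on the current diet: R = (0.01×6.6 + 0.02×10) / (1 + 0.01×7 + 0.02×16) = 0.266/1.39 = 0.1914 kJ/s.
E: E/h = 12/52 = 0.2308 kJ/s.
0.2308 > 0.1914, so adding E raises the average — include it.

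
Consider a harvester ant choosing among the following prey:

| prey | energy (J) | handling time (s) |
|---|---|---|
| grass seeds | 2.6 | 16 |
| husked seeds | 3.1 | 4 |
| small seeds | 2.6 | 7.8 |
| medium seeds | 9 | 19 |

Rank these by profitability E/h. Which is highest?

husked seeds

Profitability E/h (J/s): grass seeds = 2.6/16 = 0.163, husked seeds = 3.1/4 = 0.775, small seeds = 2.6/7.8 = 0.333, medium seeds = 9/19 = 0.474.
Ranked: husked seeds > medium seeds > small seeds > grass seeds.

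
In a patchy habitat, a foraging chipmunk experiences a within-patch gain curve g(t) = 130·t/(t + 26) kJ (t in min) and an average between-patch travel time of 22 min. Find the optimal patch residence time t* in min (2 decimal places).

23.92 min

Optimal t* satisfies g'(t*) = g(t*)/(T + t*).
g'(t) = 130·26/(t + 26)². Setting 130·26/(t+26)² = 130t/[(t+26)(22+t)] gives 26(22+t) = t(t+26), so t² = 26×22 = 572.
t* = √572 = 23.92 min.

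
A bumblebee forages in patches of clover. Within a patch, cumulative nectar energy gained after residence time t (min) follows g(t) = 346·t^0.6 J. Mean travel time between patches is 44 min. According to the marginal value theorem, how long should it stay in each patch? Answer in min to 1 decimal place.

Optimal t* satisfies g'(t*) = g(t*)/(T + t*).
g'(t) = 0.6·346·t^-0.4. Setting 0.6·346·t^-0.4 = 346·t^0.6/(44+t) gives 0.6(44+t) = t, so 0.40·t = 0.6×44.
t* = 0.6×44/0.40 = 66 min.

66.0 min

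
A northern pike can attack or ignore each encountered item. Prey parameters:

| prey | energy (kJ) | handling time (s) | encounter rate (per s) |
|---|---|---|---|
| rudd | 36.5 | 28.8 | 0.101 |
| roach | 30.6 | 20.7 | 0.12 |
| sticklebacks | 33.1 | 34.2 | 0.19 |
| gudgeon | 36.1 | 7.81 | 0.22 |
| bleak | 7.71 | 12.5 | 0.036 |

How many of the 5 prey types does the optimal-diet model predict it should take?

Rank by E/h (kJ/s): gudgeon 4.62, roach 1.48, rudd 1.27, sticklebacks 0.968, bleak 0.617. Include each in turn until the next type's E/h falls below the running intake rate.
Rate on top 1: 2.922. roach: 1.48 < 2.922 → exclude; stop.
Optimal diet: gudgeon — 1 of 5 types.

1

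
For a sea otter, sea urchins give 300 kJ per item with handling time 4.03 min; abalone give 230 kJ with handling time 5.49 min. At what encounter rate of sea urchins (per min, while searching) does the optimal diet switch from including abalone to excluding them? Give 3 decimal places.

The zero-one rule: include abalone iff E₂/h₂ > λE₁/(1+λh₁). Equality gives the switch point.
λE₁h₂ = E₂ + λE₂h₁ ⇒ λ = E₂/(E₁h₂ − E₂h₁) = 230/(1647 − 926.9) = 0.3194 per min.

0.319 per min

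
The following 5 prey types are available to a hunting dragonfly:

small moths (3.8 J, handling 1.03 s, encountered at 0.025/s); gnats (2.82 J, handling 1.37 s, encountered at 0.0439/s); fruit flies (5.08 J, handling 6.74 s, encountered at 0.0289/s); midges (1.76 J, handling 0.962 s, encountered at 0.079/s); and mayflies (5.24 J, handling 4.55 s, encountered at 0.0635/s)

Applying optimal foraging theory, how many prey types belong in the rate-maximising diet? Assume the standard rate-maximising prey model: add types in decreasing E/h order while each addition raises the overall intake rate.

Profitabilities (E/h, J/s): small moths 3.69, gnats 2.06, midges 1.83, mayflies 1.15, fruit flies 0.754. Add prey in this order while the next type's profitability exceeds the intake rate on those already taken.
Rate on top 1: 0.09262. gnats: 2.06 > 0.09262 → include.
Rate on top 2: 0.2015. midges: 1.83 > 0.2015 → include.
Rate on top 3: 0.308. mayflies: 1.15 > 0.308 → include.
Rate on top 4: 0.476. fruit flies: 0.754 > 0.476 → include.
Optimal diet: small moths, gnats, midges, mayflies, fruit flies — 5 of 5 types.

5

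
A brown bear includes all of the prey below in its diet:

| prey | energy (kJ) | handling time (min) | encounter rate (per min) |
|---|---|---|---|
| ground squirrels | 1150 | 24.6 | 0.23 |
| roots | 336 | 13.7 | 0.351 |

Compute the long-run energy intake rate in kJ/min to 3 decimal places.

33.352 kJ/min

R = Σλ_iE_i / (1 + Σλ_ih_i)
Numerator: 0.23×1150 + 0.351×336 = 382.4
Denominator: 1 + 0.23×24.6 + 0.351×13.7 = 11.47
R = 382.4/11.47 = 33.35 kJ/min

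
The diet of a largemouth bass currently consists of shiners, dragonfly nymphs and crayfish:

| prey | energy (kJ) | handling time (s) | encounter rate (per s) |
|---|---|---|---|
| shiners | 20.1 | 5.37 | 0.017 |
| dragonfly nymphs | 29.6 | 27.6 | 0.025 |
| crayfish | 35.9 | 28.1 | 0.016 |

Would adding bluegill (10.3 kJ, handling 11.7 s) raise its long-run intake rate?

Yes

Current rate: (0.017×20.1 + 0.025×29.6 + 0.016×35.9)/(1 + 0.017×5.37 + 0.025×27.6 + 0.016×28.1) = 0.7423 kJ/s.
Profitability of bluegill: 10.3/11.7 = 0.8803 kJ/s.
Since 0.8803 > R, including bluegill increases the long-run rate.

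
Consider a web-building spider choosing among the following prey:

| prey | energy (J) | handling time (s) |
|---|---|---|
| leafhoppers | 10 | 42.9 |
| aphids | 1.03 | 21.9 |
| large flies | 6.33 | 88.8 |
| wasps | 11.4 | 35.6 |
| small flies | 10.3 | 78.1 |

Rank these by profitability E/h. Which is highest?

wasps

Profitability E/h (J/s): leafhoppers = 10/42.9 = 0.233, aphids = 1.03/21.9 = 0.047, large flies = 6.33/88.8 = 0.0713, wasps = 11.4/35.6 = 0.32, small flies = 10.3/78.1 = 0.132.
Ranked: wasps > leafhoppers > small flies > large flies > aphids.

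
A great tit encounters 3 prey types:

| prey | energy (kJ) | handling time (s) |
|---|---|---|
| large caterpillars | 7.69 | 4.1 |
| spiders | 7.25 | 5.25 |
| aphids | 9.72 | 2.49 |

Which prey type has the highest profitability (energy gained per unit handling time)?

aphids

In descending order of E/h:
aphids: 9.72/2.49 = 3.9 kJ/s
large caterpillars: 7.69/4.1 = 1.88 kJ/s
spiders: 7.25/5.25 = 1.38 kJ/s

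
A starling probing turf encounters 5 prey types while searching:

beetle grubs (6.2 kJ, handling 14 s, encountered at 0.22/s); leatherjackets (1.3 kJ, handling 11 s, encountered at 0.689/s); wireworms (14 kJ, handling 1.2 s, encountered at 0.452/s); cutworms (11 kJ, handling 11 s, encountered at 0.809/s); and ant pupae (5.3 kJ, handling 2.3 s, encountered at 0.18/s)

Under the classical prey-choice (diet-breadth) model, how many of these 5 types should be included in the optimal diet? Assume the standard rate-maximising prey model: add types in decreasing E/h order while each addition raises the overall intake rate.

1

E/h in descending order: wireworms 11.7, ant pupae 2.3, cutworms 1, beetle grubs 0.443, leatherjackets 0.118 kJ/s. The optimal diet is the largest prefix of this list for which every included type satisfies E_i/h_i > R on the types above it.
Rate on top 1: 4.103. ant pupae: 2.3 < 4.103 → exclude; stop.
Optimal diet: wireworms — 1 of 5 types.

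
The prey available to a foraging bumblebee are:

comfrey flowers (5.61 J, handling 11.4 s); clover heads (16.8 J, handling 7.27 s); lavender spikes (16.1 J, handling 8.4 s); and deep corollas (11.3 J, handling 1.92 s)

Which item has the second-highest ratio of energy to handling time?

clover heads

Profitability E/h (J/s): comfrey flowers = 5.61/11.4 = 0.492, clover heads = 16.8/7.27 = 2.31, lavender spikes = 16.1/8.4 = 1.92, deep corollas = 11.3/1.92 = 5.89.
Ranked: deep corollas > clover heads > lavender spikes > comfrey flowers.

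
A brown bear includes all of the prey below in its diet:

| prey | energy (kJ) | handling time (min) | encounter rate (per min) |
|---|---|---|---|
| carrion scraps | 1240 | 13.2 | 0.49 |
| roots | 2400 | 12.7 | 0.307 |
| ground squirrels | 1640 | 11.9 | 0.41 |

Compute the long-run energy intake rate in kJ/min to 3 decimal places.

Energy encountered per unit search time: 0.49×1240 + 0.307×2400 + 0.41×1640 = 2017 kJ/min.
Handling time per unit search time: 0.49×13.2 + 0.307×12.7 + 0.41×11.9 = 15.25.
Rate = 2017/(1 + 15.25) = 124.1 kJ/min.

124.142 kJ/min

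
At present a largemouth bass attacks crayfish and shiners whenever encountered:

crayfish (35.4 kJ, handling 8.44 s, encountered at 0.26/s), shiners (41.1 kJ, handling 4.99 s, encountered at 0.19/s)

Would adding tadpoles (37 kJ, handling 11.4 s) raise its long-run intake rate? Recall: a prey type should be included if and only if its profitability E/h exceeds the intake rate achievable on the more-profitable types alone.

No

Intake rate on the current diet: R = (0.26×35.4 + 0.19×41.1) / (1 + 0.26×8.44 + 0.19×4.99) = 17.01/4.143 = 4.107 kJ/s.
tadpoles: E/h = 37/11.4 = 3.246 kJ/s.
3.246 < 4.107, so adding tadpoles would lower the average — exclude it.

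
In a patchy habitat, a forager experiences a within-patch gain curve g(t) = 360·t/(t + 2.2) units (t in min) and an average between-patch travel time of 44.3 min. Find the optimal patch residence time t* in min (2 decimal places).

By the marginal value theorem, leave when the instantaneous gain rate g'(t) equals the habitat-wide average g(t)/(T + t).
g'(t) = 360·2.2/(t + 2.2)². Setting 360·2.2/(t+2.2)² = 360t/[(t+2.2)(44.3+t)] gives 2.2(44.3+t) = t(t+2.2), so t² = 2.2×44.3 = 97.46.
t* = √97.46 = 9.872 min.

9.87 min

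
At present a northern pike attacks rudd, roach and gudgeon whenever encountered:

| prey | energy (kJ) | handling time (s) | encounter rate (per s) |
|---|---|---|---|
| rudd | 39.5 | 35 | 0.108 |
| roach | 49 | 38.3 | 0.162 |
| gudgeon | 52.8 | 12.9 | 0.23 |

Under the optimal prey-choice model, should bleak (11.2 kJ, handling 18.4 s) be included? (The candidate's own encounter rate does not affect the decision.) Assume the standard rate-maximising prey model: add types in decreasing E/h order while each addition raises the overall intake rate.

No

Current rate: (0.108×39.5 + 0.162×49 + 0.23×52.8)/(1 + 0.108×35 + 0.162×38.3 + 0.23×12.9) = 1.745 kJ/s.
bleak: E/h = 11.2/18.4 = 0.6087 kJ/s.
Since 0.6087 < R, time spent handling bleak is better spent searching.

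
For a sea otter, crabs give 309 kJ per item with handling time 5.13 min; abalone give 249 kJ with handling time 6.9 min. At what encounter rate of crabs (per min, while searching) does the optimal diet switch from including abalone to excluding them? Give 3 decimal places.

0.291 per min

The zero-one rule: include abalone iff E₂/h₂ > λE₁/(1+λh₁). Equality gives the switch point.
λE₁h₂ = E₂ + λE₂h₁ ⇒ λ = E₂/(E₁h₂ − E₂h₁) = 249/(2132 − 1277) = 0.2913 per min.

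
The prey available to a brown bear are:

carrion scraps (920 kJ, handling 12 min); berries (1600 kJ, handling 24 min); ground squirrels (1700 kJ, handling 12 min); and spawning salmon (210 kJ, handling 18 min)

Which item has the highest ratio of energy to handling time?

ground squirrels

Profitability E/h (kJ/min): carrion scraps = 920/12 = 76.7, berries = 1600/24 = 66.7, ground squirrels = 1700/12 = 142, spawning salmon = 210/18 = 11.7.
Ranked: ground squirrels > carrion scraps > berries > spawning salmon.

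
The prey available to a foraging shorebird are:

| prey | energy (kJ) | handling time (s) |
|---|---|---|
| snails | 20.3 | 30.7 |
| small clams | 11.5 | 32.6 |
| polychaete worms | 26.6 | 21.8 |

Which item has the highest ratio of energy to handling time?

polychaete worms

Profitability E/h (kJ/s): snails = 20.3/30.7 = 0.661, small clams = 11.5/32.6 = 0.353, polychaete worms = 26.6/21.8 = 1.22.
Ranked: polychaete worms > snails > small clams.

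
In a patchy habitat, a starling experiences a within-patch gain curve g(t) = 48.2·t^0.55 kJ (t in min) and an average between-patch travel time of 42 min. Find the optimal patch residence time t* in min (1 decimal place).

51.3 min

Maximise g(t)/(T+t): set derivative to zero → g'(t)(T+t) = g(t).
g'(t) = 0.55·48.2·t^-0.45. Setting 0.55·48.2·t^-0.45 = 48.2·t^0.55/(42+t) gives 0.55(42+t) = t, so 0.45·t = 0.55×42.
t* = 0.55×42/0.45 = 51.33 min.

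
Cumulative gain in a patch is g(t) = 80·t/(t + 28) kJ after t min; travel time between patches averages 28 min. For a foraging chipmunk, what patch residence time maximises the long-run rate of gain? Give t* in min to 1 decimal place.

28.0 min

By the marginal value theorem, leave when the instantaneous gain rate g'(t) equals the habitat-wide average g(t)/(T + t).
g'(t) = 80·28/(t + 28)². Setting 80·28/(t+28)² = 80t/[(t+28)(28+t)] gives 28(28+t) = t(t+28), so t² = 28×28 = 784.
t* = √784 = 28 min.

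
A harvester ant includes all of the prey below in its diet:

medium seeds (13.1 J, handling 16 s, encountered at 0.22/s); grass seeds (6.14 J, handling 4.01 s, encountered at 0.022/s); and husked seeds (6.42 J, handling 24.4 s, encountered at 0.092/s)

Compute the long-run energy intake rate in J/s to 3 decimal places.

R = Σλ_iE_i / (1 + Σλ_ih_i)
Numerator: 0.22×13.1 + 0.022×6.14 + 0.092×6.42 = 3.608
Denominator: 1 + 0.22×16 + 0.022×4.01 + 0.092×24.4 = 6.853
R = 3.608/6.853 = 0.5264 J/s

0.526 J/s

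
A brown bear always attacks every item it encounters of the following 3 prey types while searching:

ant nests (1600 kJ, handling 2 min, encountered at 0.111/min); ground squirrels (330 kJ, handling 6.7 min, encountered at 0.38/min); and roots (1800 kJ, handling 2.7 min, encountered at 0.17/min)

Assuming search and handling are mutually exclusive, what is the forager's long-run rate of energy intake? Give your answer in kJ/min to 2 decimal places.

144.07 kJ/min

Energy encountered per unit search time: 0.111×1600 + 0.38×330 + 0.17×1800 = 609 kJ/min.
Handling time per unit search time: 0.111×2 + 0.38×6.7 + 0.17×2.7 = 3.227.
Rate = 609/(1 + 3.227) = 144.1 kJ/min.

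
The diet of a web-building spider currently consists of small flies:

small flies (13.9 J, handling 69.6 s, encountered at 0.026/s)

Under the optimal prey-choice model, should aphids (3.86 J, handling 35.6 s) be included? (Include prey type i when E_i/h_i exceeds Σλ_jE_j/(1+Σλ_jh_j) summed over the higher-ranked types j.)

Current rate: (0.026×13.9)/(1 + 0.026×69.6) = 0.1286 J/s.
aphids: E/h = 3.86/35.6 = 0.1084 J/s.
0.1084 < 0.1286, so adding aphids would lower the average — exclude it.

No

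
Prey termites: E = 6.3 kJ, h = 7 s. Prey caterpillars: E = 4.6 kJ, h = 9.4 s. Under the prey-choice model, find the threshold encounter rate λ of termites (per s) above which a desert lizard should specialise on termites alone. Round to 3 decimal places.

0.170 per s

Drop caterpillars once their profitability E₂/h₂ falls below the rate achievable on termites alone: E₂/h₂ = λE₁/(1 + λh₁).
Solve for λ: λE₁h₂ = E₂(1 + λh₁) → λ(E₁h₂ − E₂h₁) = E₂ → λ = E₂/(E₁h₂ − E₂h₁).
λ = 4.6/(6.3×9.4 − 4.6×7) = 4.6/27.02 = 0.1702 per s.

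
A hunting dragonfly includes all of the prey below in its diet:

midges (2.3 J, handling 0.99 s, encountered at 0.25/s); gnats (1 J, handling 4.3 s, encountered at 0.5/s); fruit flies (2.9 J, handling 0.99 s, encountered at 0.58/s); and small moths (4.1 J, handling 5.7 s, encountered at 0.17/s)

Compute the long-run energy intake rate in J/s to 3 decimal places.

Energy encountered per unit search time: 0.25×2.3 + 0.5×1 + 0.58×2.9 + 0.17×4.1 = 3.454 J/s.
Handling time per unit search time: 0.25×0.99 + 0.5×4.3 + 0.58×0.99 + 0.17×5.7 = 3.941.
Rate = 3.454/(1 + 3.941) = 0.6991 J/s.

0.699 J/s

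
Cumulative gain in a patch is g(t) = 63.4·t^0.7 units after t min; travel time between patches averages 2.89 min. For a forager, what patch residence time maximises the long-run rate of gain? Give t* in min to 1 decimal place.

Optimal t* satisfies g'(t*) = g(t*)/(T + t*).
g'(t) = 0.7·63.4·t^-0.3. Setting 0.7·63.4·t^-0.3 = 63.4·t^0.7/(2.89+t) gives 0.7(2.89+t) = t, so 0.30·t = 0.7×2.89.
t* = 0.7×2.89/0.30 = 6.743 min.

6.7 min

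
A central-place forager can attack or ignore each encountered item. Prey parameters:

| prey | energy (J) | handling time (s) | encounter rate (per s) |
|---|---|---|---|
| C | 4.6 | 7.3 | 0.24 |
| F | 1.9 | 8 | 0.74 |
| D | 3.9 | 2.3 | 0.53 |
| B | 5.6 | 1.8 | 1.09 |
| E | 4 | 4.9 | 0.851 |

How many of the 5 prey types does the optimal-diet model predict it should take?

Profitabilities (E/h, J/s): B 3.11, D 1.7, E 0.816, C 0.63, F 0.237. Add prey in this order while the next type's profitability exceeds the intake rate on those already taken.
Rate on top 1: 2.061. D: 1.7 < 2.061 → exclude; stop.
Optimal diet: B — 1 of 5 types.

1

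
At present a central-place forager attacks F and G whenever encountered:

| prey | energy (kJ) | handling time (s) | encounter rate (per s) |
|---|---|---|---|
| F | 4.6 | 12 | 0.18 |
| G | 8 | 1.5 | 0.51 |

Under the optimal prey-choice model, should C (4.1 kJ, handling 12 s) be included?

Intake rate on the current diet: R = (0.18×4.6 + 0.51×8) / (1 + 0.18×12 + 0.51×1.5) = 4.908/3.925 = 1.25 kJ/s.
Profitability of C: 4.1/12 = 0.3417 kJ/s.
0.3417 < 1.25, so adding C would lower the average — exclude it.

No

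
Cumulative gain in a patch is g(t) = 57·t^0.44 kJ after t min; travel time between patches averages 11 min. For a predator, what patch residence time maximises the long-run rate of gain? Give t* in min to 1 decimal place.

8.6 min

Maximise g(t)/(T+t): set derivative to zero → g'(t)(T+t) = g(t).
g'(t) = 0.44·57·t^-0.56. Setting 0.44·57·t^-0.56 = 57·t^0.44/(11+t) gives 0.44(11+t) = t, so 0.56·t = 0.44×11.
t* = 0.44×11/0.56 = 8.643 min.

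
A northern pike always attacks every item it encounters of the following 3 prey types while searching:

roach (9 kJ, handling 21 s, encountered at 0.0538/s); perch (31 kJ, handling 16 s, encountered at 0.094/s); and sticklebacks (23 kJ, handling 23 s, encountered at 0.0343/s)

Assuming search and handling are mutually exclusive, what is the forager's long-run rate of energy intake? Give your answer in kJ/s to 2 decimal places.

R = Σλ_iE_i / (1 + Σλ_ih_i)
Numerator: 0.0538×9 + 0.094×31 + 0.0343×23 = 4.187
Denominator: 1 + 0.0538×21 + 0.094×16 + 0.0343×23 = 4.423
R = 4.187/4.423 = 0.9467 kJ/s

0.95 kJ/s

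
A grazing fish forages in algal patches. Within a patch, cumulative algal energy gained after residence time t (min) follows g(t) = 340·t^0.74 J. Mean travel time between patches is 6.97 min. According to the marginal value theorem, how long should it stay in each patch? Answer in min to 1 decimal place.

By the marginal value theorem, leave when the instantaneous gain rate g'(t) equals the habitat-wide average g(t)/(T + t).
g'(t) = 0.74·340·t^-0.26. Setting 0.74·340·t^-0.26 = 340·t^0.74/(6.97+t) gives 0.74(6.97+t) = t, so 0.26·t = 0.74×6.97.
t* = 0.74×6.97/0.26 = 19.84 min.

19.8 min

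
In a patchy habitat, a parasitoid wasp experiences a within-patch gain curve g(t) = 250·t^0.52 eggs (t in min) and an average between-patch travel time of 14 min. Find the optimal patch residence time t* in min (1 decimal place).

15.2 min

By the marginal value theorem, leave when the instantaneous gain rate g'(t) equals the habitat-wide average g(t)/(T + t).
g'(t) = 0.52·250·t^-0.48. Setting 0.52·250·t^-0.48 = 250·t^0.52/(14+t) gives 0.52(14+t) = t, so 0.48·t = 0.52×14.
t* = 0.52×14/0.48 = 15.17 min.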